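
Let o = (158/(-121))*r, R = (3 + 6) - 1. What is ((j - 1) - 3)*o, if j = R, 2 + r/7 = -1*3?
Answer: 22120/121 ≈ 182.81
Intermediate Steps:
R = 8 (R = 9 - 1 = 8)
r = -35 (r = -14 + 7*(-1*3) = -14 + 7*(-3) = -14 - 21 = -35)
j = 8
o = 5530/121 (o = (158/(-121))*(-35) = (158*(-1/121))*(-35) = -158/121*(-35) = 5530/121 ≈ 45.702)
((j - 1) - 3)*o = ((8 - 1) - 3)*(5530/121) = (7 - 3)*(5530/121) = 4*(5530/121) = 22120/121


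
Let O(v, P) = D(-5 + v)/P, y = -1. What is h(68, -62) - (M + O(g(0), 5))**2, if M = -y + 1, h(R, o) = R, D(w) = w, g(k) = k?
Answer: 67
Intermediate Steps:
M = 2 (M = -1*(-1) + 1 = 1 + 1 = 2)
O(v, P) = (-5 + v)/P
h(68, -62) - (M + O(g(0), 5))**2 = 68 - (2 + (-5 + 0)/5)**2 = 68 - (2 + (1/5)*(-5))**2 = 68 - (2 - 1)**2 = 68 - 1*1**2 = 68 - 1*1 = 68 - 1 = 67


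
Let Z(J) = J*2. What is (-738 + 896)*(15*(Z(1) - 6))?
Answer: -9480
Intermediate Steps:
Z(J) = 2*J
(-738 + 896)*(15*(Z(1) - 6)) = (-738 + 896)*(15*(2*1 - 6)) = 158*(15*(2 - 6)) = 158*(15*(-4)) = 158*(-60) = -9480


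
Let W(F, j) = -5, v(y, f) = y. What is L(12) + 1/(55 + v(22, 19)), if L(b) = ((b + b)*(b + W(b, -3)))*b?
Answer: 155233/77 ≈ 2016.0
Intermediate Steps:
L(b) = 2*b²*(-5 + b) (L(b) = ((b + b)*(b - 5))*b = ((2*b)*(-5 + b))*b = (2*b*(-5 + b))*b = 2*b²*(-5 + b))
L(12) + 1/(55 + v(22, 19)) = 2*12²*(-5 + 12) + 1/(55 + 22) = 2*144*7 + 1/77 = 2016 + 1/77 = 155233/77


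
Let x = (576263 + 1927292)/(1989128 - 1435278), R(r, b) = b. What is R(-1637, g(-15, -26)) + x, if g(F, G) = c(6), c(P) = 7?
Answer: 1276101/110770 ≈ 11.520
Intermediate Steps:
g(F, G) = 7
x = 500711/110770 (x = 2503555/553850 = 2503555*(1/553850) = 500711/110770 ≈ 4.5203)
R(-1637, g(-15, -26)) + x = 7 + 500711/110770 = 1276101/110770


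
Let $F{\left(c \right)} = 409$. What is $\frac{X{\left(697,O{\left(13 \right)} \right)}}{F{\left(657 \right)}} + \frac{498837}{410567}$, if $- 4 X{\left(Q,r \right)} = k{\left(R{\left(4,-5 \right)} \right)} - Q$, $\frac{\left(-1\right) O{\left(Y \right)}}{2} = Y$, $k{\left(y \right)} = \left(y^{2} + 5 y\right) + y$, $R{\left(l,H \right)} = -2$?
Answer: $\frac{1105547067}{671687612} \approx 1.6459$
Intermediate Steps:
$k{\left(y \right)} = y^{2} + 6 y$
$O{\left(Y \right)} = - 2 Y$
$X{\left(Q,r \right)} = 2 + \frac{Q}{4}$ ($X{\left(Q,r \right)} = - \frac{- 2 \left(6 - 2\right) - Q}{4} = - \frac{\left(-2\right) 4 - Q}{4} = - \frac{-8 - Q}{4} = 2 + \frac{Q}{4}$)
$\frac{X{\left(697,O{\left(13 \right)} \right)}}{F{\left(657 \right)}} + \frac{498837}{410567} = \frac{2 + \frac{1}{4} \cdot 697}{409} + \frac{498837}{410567} = \left(2 + \frac{697}{4}\right) \frac{1}{409} + 498837 \cdot \frac{1}{410567} = \frac{705}{4} \cdot \frac{1}{409} + \frac{498837}{410567} = \frac{705}{1636} + \frac{498837}{410567} = \frac{1105547067}{671687612}$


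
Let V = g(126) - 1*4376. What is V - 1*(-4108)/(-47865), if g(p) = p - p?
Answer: -209461348/47865 ≈ -4376.1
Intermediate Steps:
g(p) = 0
V = -4376 (V = 0 - 1*4376 = 0 - 4376 = -4376)
V - 1*(-4108)/(-47865) = -4376 - 1*(-4108)/(-47865) = -4376 + 4108*(-1/47865) = -4376 - 4108/47865 = -209461348/47865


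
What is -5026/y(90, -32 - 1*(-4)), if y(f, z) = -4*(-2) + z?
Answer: 2513/10 ≈ 251.30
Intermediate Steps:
y(f, z) = 8 + z
-5026/y(90, -32 - 1*(-4)) = -5026/(8 + (-32 - 1*(-4))) = -5026/(8 + (-32 + 4)) = -5026/(8 - 28) = -5026/(-20) = -5026*(-1/20) = 2513/10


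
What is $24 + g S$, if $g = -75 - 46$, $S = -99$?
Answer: $12003$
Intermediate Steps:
$g = -121$ ($g = -75 - 46 = -121$)
$24 + g S = 24 - -11979 = 24 + 11979 = 12003$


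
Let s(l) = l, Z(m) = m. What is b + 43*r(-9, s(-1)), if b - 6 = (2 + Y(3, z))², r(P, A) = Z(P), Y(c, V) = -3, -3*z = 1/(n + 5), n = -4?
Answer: -380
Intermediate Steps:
z = -⅓ (z = -1/(3*(-4 + 5)) = -⅓/1 = -⅓*1 = -⅓ ≈ -0.33333)
r(P, A) = P
b = 7 (b = 6 + (2 - 3)² = 6 + (-1)² = 6 + 1 = 7)
b + 43*r(-9, s(-1)) = 7 + 43*(-9) = 7 - 387 = -380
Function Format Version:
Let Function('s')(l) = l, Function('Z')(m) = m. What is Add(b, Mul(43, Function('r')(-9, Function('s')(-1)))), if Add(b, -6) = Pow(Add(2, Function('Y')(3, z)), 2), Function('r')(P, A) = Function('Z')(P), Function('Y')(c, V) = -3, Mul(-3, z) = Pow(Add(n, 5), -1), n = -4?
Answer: -380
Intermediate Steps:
z = Rational(-1, 3) (z = Mul(Rational(-1, 3), Pow(Add(-4, 5), -1)) = Mul(Rational(-1, 3), Pow(1, -1)) = Mul(Rational(-1, 3), 1) = Rational(-1, 3) ≈ -0.33333)
Function('r')(P, A) = P
b = 7 (b = Add(6, Pow(Add(2, -3), 2)) = Add(6, Pow(-1, 2)) = Add(6, 1) = 7)
Add(b, Mul(43, Function('r')(-9, Function('s')(-1)))) = Add(7, Mul(43, -9)) = Add(7, -387) = -380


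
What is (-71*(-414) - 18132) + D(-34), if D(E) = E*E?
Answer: 12418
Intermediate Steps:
D(E) = E²
(-71*(-414) - 18132) + D(-34) = (-71*(-414) - 18132) + (-34)² = (29394 - 18132) + 1156 = 11262 + 1156 = 12418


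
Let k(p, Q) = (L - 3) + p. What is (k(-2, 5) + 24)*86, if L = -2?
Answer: 1462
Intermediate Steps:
k(p, Q) = -5 + p (k(p, Q) = (-2 - 3) + p = -5 + p)
(k(-2, 5) + 24)*86 = ((-5 - 2) + 24)*86 = (-7 + 24)*86 = 17*86 = 1462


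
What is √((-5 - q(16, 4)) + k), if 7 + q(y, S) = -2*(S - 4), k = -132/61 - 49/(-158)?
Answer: √13579942/9638 ≈ 0.38235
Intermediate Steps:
k = -17867/9638 (k = -132*1/61 - 49*(-1/158) = -132/61 + 49/158 = -17867/9638 ≈ -1.8538)
q(y, S) = 1 - 2*S (q(y, S) = -7 - 2*(S - 4) = -7 - 2*(-4 + S) = -7 + (8 - 2*S) = 1 - 2*S)
√((-5 - q(16, 4)) + k) = √((-5 - (1 - 2*4)) - 17867/9638) = √((-5 - (1 - 8)) - 17867/9638) = √((-5 - 1*(-7)) - 17867/9638) = √((-5 + 7) - 17867/9638) = √(2 - 17867/9638) = √(1409/9638) = √13579942/9638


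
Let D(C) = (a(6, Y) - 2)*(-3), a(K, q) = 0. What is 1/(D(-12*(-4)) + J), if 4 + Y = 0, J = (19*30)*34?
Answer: 1/19386 ≈ 5.1584e-5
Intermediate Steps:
J = 19380 (J = 570*34 = 19380)
Y = -4 (Y = -4 + 0 = -4)
D(C) = 6 (D(C) = (0 - 2)*(-3) = -2*(-3) = 6)
1/(D(-12*(-4)) + J) = 1/(6 + 19380) = 1/19386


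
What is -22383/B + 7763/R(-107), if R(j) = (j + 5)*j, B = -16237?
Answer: 370335893/177210618 ≈ 2.0898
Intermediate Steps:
R(j) = j*(5 + j) (R(j) = (5 + j)*j = j*(5 + j))
-22383/B + 7763/R(-107) = -22383/(-16237) + 7763/((-107*(5 - 107))) = -22383*(-1/16237) + 7763/((-107*(-102))) = 22383/16237 + 7763/10914 = 370335893/177210618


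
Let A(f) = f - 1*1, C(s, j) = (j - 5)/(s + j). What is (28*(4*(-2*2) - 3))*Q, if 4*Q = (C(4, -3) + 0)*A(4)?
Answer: 3192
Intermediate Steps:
C(s, j) = (-5 + j)/(j + s)
A(f) = -1 + f (A(f) = f - 1 = -1 + f)
Q = -6 (Q = (((-5 - 3)/(-3 + 4) + 0)*(-1 + 4))/4 = ((-8/1 + 0)*3)/4 = ((1*(-8) + 0)*3)/4 = ((-8 + 0)*3)/4 = (-8*3)/4 = (¼)*(-24) = -6)
(28*(4*(-2*2) - 3))*Q = (28*(4*(-2*2) - 3))*(-6) = (28*(4*(-4) - 3))*(-6) = (28*(-16 - 3))*(-6) = (28*(-19))*(-6) = -532*(-6) = 3192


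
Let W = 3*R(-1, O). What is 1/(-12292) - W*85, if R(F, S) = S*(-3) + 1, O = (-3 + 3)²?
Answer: -3134461/12292 ≈ -255.00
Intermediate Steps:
O = 0 (O = 0² = 0)
R(F, S) = 1 - 3*S (R(F, S) = -3*S + 1 = 1 - 3*S)
W = 3 (W = 3*(1 - 3*0) = 3*(1 + 0) = 3*1 = 3)
1/(-12292) - W*85 = 1/(-12292) - 3*85 = -1/12292 - 1*255 = -1/12292 - 255 = -3134461/12292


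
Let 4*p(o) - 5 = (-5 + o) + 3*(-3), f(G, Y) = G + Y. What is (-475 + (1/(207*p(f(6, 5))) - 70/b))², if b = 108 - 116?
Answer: 149032286209/685584 ≈ 2.1738e+5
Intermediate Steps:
b = -8
p(o) = -9/4 + o/4 (p(o) = 5/4 + ((-5 + o) + 3*(-3))/4 = 5/4 + ((-5 + o) - 9)/4 = 5/4 + (-14 + o)/4 = 5/4 + (-7/2 + o/4) = -9/4 + o/4)
(-475 + (1/(207*p(f(6, 5))) - 70/b))² = (-475 + (1/(207*(-9/4 + (6 + 5)/4)) - 70/(-8)))² = (-475 + (1/(207*(-9/4 + (¼)*11)) - 70*(-⅛)))² = (-475 + (1/(207*(-9/4 + 11/4)) + 35/4))² = (-475 + (1/(207*(½)) + 35/4))² = (-475 + ((1/207)*2 + 35/4))² = (-475 + (2/207 + 35/4))² = (-475 + 7253/828)² = (-386047/828)² = 149032286209/685584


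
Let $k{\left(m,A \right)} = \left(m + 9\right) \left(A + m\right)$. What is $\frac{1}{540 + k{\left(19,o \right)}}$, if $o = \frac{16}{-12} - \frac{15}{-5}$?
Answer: $\frac{3}{3356} \approx 0.00089392$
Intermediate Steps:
$o = \frac{5}{3}$ ($o = 16 \left(- \frac{1}{12}\right) - -3 = - \frac{4}{3} + 3 = \frac{5}{3} \approx 1.6667$)
$k{\left(m,A \right)} = \left(9 + m\right) \left(A + m\right)$
$\frac{1}{540 + k{\left(19,o \right)}} = \frac{1}{540 + \left(19^{2} + 9 \cdot \frac{5}{3} + 9 \cdot 19 + \frac{5}{3} \cdot 19\right)} = \frac{1}{540 + \left(361 + 15 + 171 + \frac{95}{3}\right)} = \frac{1}{540 + \frac{1736}{3}} = \frac{1}{\frac{3356}{3}} = \frac{3}{3356}$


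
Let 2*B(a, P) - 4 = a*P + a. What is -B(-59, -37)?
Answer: -1064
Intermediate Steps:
B(a, P) = 2 + a/2 + P*a/2 (B(a, P) = 2 + (a*P + a)/2 = 2 + (P*a + a)/2 = 2 + (a + P*a)/2 = 2 + (a/2 + P*a/2) = 2 + a/2 + P*a/2)
-B(-59, -37) = -(2 + (½)*(-59) + (½)*(-37)*(-59)) = -(2 - 59/2 + 2183/2) = -1*1064 = -1064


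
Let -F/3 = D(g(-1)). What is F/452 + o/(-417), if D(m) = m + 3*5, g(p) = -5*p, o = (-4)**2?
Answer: -8063/47121 ≈ -0.17111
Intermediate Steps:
o = 16
D(m) = 15 + m (D(m) = m + 15 = 15 + m)
F = -60 (F = -3*(15 - 5*(-1)) = -3*(15 + 5) = -3*20 = -60)
F/452 + o/(-417) = -60/452 + 16/(-417) = -60*1/452 + 16*(-1/417) = -15/113 - 16/417 = -8063/47121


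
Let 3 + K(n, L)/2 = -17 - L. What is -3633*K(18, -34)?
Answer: -101724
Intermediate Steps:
K(n, L) = -40 - 2*L (K(n, L) = -6 + 2*(-17 - L) = -6 + (-34 - 2*L) = -40 - 2*L)
-3633*K(18, -34) = -3633*(-40 - 2*(-34)) = -3633*(-40 + 68) = -3633*28 = -101724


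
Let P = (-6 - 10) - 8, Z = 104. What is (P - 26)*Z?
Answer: -5200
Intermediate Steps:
P = -24 (P = -16 - 8 = -24)
(P - 26)*Z = (-24 - 26)*104 = -50*104 = -5200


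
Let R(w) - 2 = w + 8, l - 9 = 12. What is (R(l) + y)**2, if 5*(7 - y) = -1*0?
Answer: 1444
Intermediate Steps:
l = 21 (l = 9 + 12 = 21)
R(w) = 10 + w (R(w) = 2 + (w + 8) = 2 + (8 + w) = 10 + w)
y = 7 (y = 7 - (-1)*0/5 = 7 - 1/5*0 = 7 + 0 = 7)
(R(l) + y)**2 = ((10 + 21) + 7)**2 = (31 + 7)**2 = 38**2 = 1444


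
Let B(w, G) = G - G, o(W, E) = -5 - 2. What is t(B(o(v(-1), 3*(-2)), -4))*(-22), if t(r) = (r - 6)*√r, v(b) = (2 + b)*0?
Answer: 0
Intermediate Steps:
v(b) = 0
o(W, E) = -7
B(w, G) = 0
t(r) = √r*(-6 + r) (t(r) = (-6 + r)*√r = √r*(-6 + r))
t(B(o(v(-1), 3*(-2)), -4))*(-22) = (√0*(-6 + 0))*(-22) = (0*(-6))*(-22) = 0*(-22) = 0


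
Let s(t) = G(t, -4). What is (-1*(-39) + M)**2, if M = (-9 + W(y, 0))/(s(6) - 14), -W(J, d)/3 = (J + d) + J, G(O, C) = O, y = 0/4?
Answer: 103041/64 ≈ 1610.0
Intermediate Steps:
y = 0 (y = 0*(1/4) = 0)
W(J, d) = -6*J - 3*d (W(J, d) = -3*((J + d) + J) = -3*(d + 2*J) = -6*J - 3*d)
s(t) = t
M = 9/8 (M = (-9 + (-6*0 - 3*0))/(6 - 14) = (-9 + (0 + 0))/(-8) = (-9 + 0)*(-1/8) = -9*(-1/8) = 9/8 ≈ 1.1250)
(-1*(-39) + M)**2 = (-1*(-39) + 9/8)**2 = (39 + 9/8)**2 = (321/8)**2 = 103041/64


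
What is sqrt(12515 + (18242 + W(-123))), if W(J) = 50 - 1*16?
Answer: sqrt(30791) ≈ 175.47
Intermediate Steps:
W(J) = 34 (W(J) = 50 - 16 = 34)
sqrt(12515 + (18242 + W(-123))) = sqrt(12515 + (18242 + 34)) = sqrt(12515 + 18276) = sqrt(30791)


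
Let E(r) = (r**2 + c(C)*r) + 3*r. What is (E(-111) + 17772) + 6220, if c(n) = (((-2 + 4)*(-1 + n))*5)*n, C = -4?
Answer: 13780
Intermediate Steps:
c(n) = n*(-10 + 10*n) (c(n) = ((2*(-1 + n))*5)*n = ((-2 + 2*n)*5)*n = (-10 + 10*n)*n = n*(-10 + 10*n))
E(r) = r**2 + 203*r (E(r) = (r**2 + (10*(-4)*(-1 - 4))*r) + 3*r = (r**2 + (10*(-4)*(-5))*r) + 3*r = (r**2 + 200*r) + 3*r = r**2 + 203*r)
(E(-111) + 17772) + 6220 = (-111*(203 - 111) + 17772) + 6220 = (-111*92 + 17772) + 6220 = (-10212 + 17772) + 6220 = 7560 + 6220 = 13780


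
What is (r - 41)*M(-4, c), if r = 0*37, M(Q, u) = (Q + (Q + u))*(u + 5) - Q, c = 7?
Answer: 328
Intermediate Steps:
M(Q, u) = -Q + (5 + u)*(u + 2*Q) (M(Q, u) = (u + 2*Q)*(5 + u) - Q = (5 + u)*(u + 2*Q) - Q = -Q + (5 + u)*(u + 2*Q))
r = 0
(r - 41)*M(-4, c) = (0 - 41)*(7² + 5*7 + 9*(-4) + 2*(-4)*7) = -41*(49 + 35 - 36 - 56) = -41*(-8) = 328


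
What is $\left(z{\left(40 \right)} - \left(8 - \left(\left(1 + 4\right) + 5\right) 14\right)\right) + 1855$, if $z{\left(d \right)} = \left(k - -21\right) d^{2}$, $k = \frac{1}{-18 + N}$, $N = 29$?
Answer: $\frac{393057}{11} \approx 35732.0$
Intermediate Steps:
$k = \frac{1}{11}$ ($k = \frac{1}{-18 + 29} = \frac{1}{11} \approx 0.090909$)
$z{\left(d \right)} = \frac{232 d^{2}}{11}$ ($z{\left(d \right)} = \left(\frac{1}{11} - -21\right) d^{2} = \left(\frac{1}{11} + 21\right) d^{2} = \frac{232 d^{2}}{11}$)
$\left(z{\left(40 \right)} - \left(8 - \left(\left(1 + 4\right) + 5\right) 14\right)\right) + 1855 = \left(\frac{232 \cdot 40^{2}}{11} - \left(8 - \left(\left(1 + 4\right) + 5\right) 14\right)\right) + 1855 = \left(\frac{232}{11} \cdot 1600 - \left(8 - \left(5 + 5\right) 14\right)\right) + 1855 = \left(\frac{371200}{11} + \left(10 \cdot 14 - 8\right)\right) + 1855 = \left(\frac{371200}{11} + \left(140 - 8\right)\right) + 1855 = \left(\frac{371200}{11} + 132\right) + 1855 = \frac{372652}{11} + 1855 = \frac{393057}{11}$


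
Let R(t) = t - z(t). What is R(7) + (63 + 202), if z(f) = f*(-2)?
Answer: 286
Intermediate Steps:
z(f) = -2*f
R(t) = 3*t (R(t) = t - (-2)*t = t + 2*t = 3*t)
R(7) + (63 + 202) = 3*7 + (63 + 202) = 21 + 265 = 286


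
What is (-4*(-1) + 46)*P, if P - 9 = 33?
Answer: 2100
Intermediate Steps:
P = 42 (P = 9 + 33 = 42)
(-4*(-1) + 46)*P = (-4*(-1) + 46)*42 = (4 + 46)*42 = 50*42 = 2100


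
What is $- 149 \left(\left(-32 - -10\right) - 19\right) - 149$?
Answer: $5960$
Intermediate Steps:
$- 149 \left(\left(-32 - -10\right) - 19\right) - 149 = - 149 \left(\left(-32 + \left(-5 + 15\right)\right) - 19\right) - 149 = - 149 \left(\left(-32 + 10\right) - 19\right) - 149 = - 149 \left(-22 - 19\right) - 149 = \left(-149\right) \left(-41\right) - 149 = 6109 - 149 = 5960$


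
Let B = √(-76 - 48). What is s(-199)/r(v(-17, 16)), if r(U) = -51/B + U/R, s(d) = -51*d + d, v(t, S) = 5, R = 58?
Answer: 22362625/547054 - 213382725*I*√31/547054 ≈ 40.878 - 2171.8*I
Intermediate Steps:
B = 2*I*√31 (B = √(-124) = 2*I*√31 ≈ 11.136*I)
s(d) = -50*d
r(U) = U/58 + 51*I*√31/62 (r(U) = -51*(-I*√31/62) + U/58 = -(-51)*I*√31/62 + U*(1/58) = 51*I*√31/62 + U/58 = U/58 + 51*I*√31/62)
s(-199)/r(v(-17, 16)) = (-50*(-199))/((1/58)*5 + 51*I*√31/62) = 9950/(5/58 + 51*I*√31/62)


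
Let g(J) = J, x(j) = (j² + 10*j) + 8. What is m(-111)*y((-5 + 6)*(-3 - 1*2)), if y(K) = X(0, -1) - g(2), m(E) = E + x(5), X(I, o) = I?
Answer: 56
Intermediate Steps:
x(j) = 8 + j² + 10*j
m(E) = 83 + E (m(E) = E + (8 + 5² + 10*5) = E + (8 + 25 + 50) = E + 83 = 83 + E)
y(K) = -2 (y(K) = 0 - 1*2 = 0 - 2 = -2)
m(-111)*y((-5 + 6)*(-3 - 1*2)) = (83 - 111)*(-2) = -28*(-2) = 56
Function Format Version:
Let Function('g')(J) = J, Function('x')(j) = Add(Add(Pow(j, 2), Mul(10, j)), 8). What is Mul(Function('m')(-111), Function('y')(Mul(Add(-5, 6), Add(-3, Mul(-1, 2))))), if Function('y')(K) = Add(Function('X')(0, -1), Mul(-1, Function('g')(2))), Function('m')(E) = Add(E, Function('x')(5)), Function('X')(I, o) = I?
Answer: 56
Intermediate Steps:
Function('x')(j) = Add(8, Pow(j, 2), Mul(10, j))
Function('m')(E) = Add(83, E) (Function('m')(E) = Add(E, Add(8, Pow(5, 2), Mul(10, 5))) = Add(E, Add(8, 25, 50)) = Add(E, 83) = Add(83, E))
Function('y')(K) = -2 (Function('y')(K) = Add(0, Mul(-1, 2)) = Add(0, -2) = -2)
Mul(Function('m')(-111), Function('y')(Mul(Add(-5, 6), Add(-3, Mul(-1, 2))))) = Mul(Add(83, -111), -2) = Mul(-28, -2) = 56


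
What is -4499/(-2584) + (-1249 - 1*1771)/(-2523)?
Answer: 19154657/6519432 ≈ 2.9381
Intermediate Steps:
-4499/(-2584) + (-1249 - 1*1771)/(-2523) = -4499*(-1/2584) + (-1249 - 1771)*(-1/2523) = 4499/2584 - 3020*(-1/2523) = 4499/2584 + 3020/2523 = 19154657/6519432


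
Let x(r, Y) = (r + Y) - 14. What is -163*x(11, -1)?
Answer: 652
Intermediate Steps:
x(r, Y) = -14 + Y + r (x(r, Y) = (Y + r) - 14 = -14 + Y + r)
-163*x(11, -1) = -163*(-14 - 1 + 11) = -163*(-4) = 652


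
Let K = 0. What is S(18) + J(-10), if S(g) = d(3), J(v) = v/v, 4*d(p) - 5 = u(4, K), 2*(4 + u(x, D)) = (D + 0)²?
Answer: 5/4 ≈ 1.2500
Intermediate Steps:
u(x, D) = -4 + D²/2 (u(x, D) = -4 + (D + 0)²/2 = -4 + D²/2)
d(p) = ¼ (d(p) = 5/4 + (-4 + (½)*0²)/4 = 5/4 + (-4 + (½)*0)/4 = 5/4 + (-4 + 0)/4 = 5/4 + (¼)*(-4) = 5/4 - 1 = ¼)
J(v) = 1
S(g) = ¼
S(18) + J(-10) = ¼ + 1 = 5/4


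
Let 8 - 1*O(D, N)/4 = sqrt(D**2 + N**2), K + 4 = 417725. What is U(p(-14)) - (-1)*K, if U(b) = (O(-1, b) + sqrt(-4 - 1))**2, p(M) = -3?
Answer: 417721 + (32 - 4*sqrt(10) + I*sqrt(5))**2 ≈ 4.1809e+5 + 86.54*I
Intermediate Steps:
K = 417721 (K = -4 + 417725 = 417721)
O(D, N) = 32 - 4*sqrt(D**2 + N**2)
U(b) = (32 - 4*sqrt(1 + b**2) + I*sqrt(5))**2 (U(b) = ((32 - 4*sqrt((-1)**2 + b**2)) + sqrt(-4 - 1))**2 = ((32 - 4*sqrt(1 + b**2)) + sqrt(-5))**2 = ((32 - 4*sqrt(1 + b**2)) + I*sqrt(5))**2 = (32 - 4*sqrt(1 + b**2) + I*sqrt(5))**2)
U(p(-14)) - (-1)*K = (32 - 4*sqrt(1 + (-3)**2) + I*sqrt(5))**2 - (-1)*417721 = (32 - 4*sqrt(1 + 9) + I*sqrt(5))**2 - 1*(-417721) = (32 - 4*sqrt(10) + I*sqrt(5))**2 + 417721 = 417721 + (32 - 4*sqrt(10) + I*sqrt(5))**2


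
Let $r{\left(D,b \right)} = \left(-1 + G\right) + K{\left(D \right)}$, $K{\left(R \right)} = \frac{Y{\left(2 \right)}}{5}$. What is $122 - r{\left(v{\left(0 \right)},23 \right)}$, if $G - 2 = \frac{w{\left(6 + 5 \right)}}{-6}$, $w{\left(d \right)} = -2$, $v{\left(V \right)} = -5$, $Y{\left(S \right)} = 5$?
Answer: $\frac{359}{3} \approx 119.67$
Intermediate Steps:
$K{\left(R \right)} = 1$ ($K{\left(R \right)} = \frac{5}{5} = 5 \cdot \frac{1}{5} = 1$)
$G = \frac{7}{3}$ ($G = 2 - \frac{2}{-6} = 2 - - \frac{1}{3} = 2 + \frac{1}{3} = \frac{7}{3} \approx 2.3333$)
$r{\left(D,b \right)} = \frac{7}{3}$ ($r{\left(D,b \right)} = \left(-1 + \frac{7}{3}\right) + 1 = \frac{4}{3} + 1 = \frac{7}{3}$)
$122 - r{\left(v{\left(0 \right)},23 \right)} = 122 - \frac{7}{3} = \frac{359}{3}$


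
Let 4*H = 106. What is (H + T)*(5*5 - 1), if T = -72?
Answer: -1092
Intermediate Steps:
H = 53/2 (H = (¼)*106 = 53/2 ≈ 26.500)
(H + T)*(5*5 - 1) = (53/2 - 72)*(5*5 - 1) = -91*(25 - 1)/2 = -91/2*24 = -1092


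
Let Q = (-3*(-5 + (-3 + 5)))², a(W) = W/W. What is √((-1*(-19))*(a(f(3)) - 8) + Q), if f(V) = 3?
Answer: 2*I*√13 ≈ 7.2111*I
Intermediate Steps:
a(W) = 1
Q = 81 (Q = (-3*(-5 + 2))² = (-3*(-3))² = 9² = 81)
√((-1*(-19))*(a(f(3)) - 8) + Q) = √((-1*(-19))*(1 - 8) + 81) = √(19*(-7) + 81) = √(-133 + 81) = √(-52) = 2*I*√13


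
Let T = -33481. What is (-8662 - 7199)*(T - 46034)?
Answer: 1261187415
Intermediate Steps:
(-8662 - 7199)*(T - 46034) = (-8662 - 7199)*(-33481 - 46034) = -15861*(-79515) = 1261187415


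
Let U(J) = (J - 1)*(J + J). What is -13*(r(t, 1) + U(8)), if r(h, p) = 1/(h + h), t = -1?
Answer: -2899/2 ≈ -1449.5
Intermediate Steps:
U(J) = 2*J*(-1 + J) (U(J) = (-1 + J)*(2*J) = 2*J*(-1 + J))
r(h, p) = 1/(2*h)
-13*(r(t, 1) + U(8)) = -13*((½)/(-1) + 2*8*(-1 + 8)) = -13*((½)*(-1) + 2*8*7) = -13*(-½ + 112) = -13*223/2 = -2899/2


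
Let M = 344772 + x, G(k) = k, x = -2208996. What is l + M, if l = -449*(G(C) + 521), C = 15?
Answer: -2104888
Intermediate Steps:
l = -240664 (l = -449*(15 + 521) = -449*536 = -240664)
M = -1864224 (M = 344772 - 2208996 = -1864224)
l + M = -240664 - 1864224 = -2104888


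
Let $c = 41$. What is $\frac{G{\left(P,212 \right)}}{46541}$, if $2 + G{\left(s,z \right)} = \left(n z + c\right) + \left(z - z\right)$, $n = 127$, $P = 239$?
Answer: $\frac{26963}{46541} \approx 0.57934$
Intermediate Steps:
$G{\left(s,z \right)} = 39 + 127 z$ ($G{\left(s,z \right)} = -2 + \left(\left(127 z + 41\right) + \left(z - z\right)\right) = -2 + \left(\left(41 + 127 z\right) + 0\right) = -2 + \left(41 + 127 z\right) = 39 + 127 z$)
$\frac{G{\left(P,212 \right)}}{46541} = \frac{39 + 127 \cdot 212}{46541} = \left(39 + 26924\right) \frac{1}{46541} = 26963 \cdot \frac{1}{46541} = \frac{26963}{46541}$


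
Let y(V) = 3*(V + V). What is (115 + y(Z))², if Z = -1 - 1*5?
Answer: 6241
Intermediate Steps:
Z = -6 (Z = -1 - 5 = -6)
y(V) = 6*V (y(V) = 3*(2*V) = 6*V)
(115 + y(Z))² = (115 + 6*(-6))² = (115 - 36)² = 79² = 6241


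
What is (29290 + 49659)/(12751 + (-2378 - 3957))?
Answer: 78949/6416 ≈ 12.305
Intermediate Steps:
(29290 + 49659)/(12751 + (-2378 - 3957)) = 78949/(12751 - 6335) = 78949/6416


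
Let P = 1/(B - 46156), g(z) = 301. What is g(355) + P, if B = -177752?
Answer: 67396307/223908 ≈ 301.00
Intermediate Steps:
P = -1/223908 (P = 1/(-177752 - 46156) = 1/(-223908) = -1/223908 ≈ -4.4661e-6)
g(355) + P = 301 - 1/223908 = 67396307/223908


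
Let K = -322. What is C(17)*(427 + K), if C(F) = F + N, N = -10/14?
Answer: 1710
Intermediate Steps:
N = -5/7 (N = -10*1/14 = -5/7 ≈ -0.71429)
C(F) = -5/7 + F (C(F) = F - 5/7 = -5/7 + F)
C(17)*(427 + K) = (-5/7 + 17)*(427 - 322) = (114/7)*105 = 1710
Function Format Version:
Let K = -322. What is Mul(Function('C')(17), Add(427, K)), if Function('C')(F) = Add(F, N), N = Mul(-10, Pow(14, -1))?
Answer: 1710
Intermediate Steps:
N = Rational(-5, 7) (N = Mul(-10, Rational(1, 14)) = Rational(-5, 7) ≈ -0.71429)
Function('C')(F) = Add(Rational(-5, 7), F) (Function('C')(F) = Add(F, Rational(-5, 7)) = Add(Rational(-5, 7), F))
Mul(Function('C')(17), Add(427, K)) = Mul(Add(Rational(-5, 7), 17), Add(427, -322)) = Mul(Rational(114, 7), 105) = 1710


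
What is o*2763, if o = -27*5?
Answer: -373005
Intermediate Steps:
o = -135
o*2763 = -135*2763 = -373005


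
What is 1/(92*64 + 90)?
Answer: 1/5978 ≈ 0.00016728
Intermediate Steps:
1/(92*64 + 90) = 1/(5888 + 90) = 1/5978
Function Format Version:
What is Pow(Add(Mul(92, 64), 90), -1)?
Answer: Rational(1, 5978) ≈ 0.00016728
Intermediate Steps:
Pow(Add(Mul(92, 64), 90), -1) = Pow(Add(5888, 90), -1) = Pow(5978, -1) = Rational(1, 5978)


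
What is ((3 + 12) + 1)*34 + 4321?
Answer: 4865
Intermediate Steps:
((3 + 12) + 1)*34 + 4321 = (15 + 1)*34 + 4321 = 16*34 + 4321 = 544 + 4321 = 4865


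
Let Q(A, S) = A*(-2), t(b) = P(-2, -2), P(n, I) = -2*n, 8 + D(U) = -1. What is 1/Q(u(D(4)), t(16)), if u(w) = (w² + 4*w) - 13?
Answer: -1/64 ≈ -0.015625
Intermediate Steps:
D(U) = -9 (D(U) = -8 - 1 = -9)
t(b) = 4 (t(b) = -2*(-2) = 4)
u(w) = -13 + w² + 4*w
Q(A, S) = -2*A
1/Q(u(D(4)), t(16)) = 1/(-2*(-13 + (-9)² + 4*(-9))) = 1/(-2*(-13 + 81 - 36)) = 1/(-2*32) = 1/(-64) = -1/64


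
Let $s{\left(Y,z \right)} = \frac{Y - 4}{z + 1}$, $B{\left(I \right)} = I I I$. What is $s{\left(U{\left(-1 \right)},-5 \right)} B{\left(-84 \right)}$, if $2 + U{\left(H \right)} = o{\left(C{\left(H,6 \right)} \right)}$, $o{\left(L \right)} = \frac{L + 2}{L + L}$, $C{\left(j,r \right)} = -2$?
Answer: $-889056$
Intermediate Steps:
$B{\left(I \right)} = I^{3}$ ($B{\left(I \right)} = I^{2} I = I^{3}$)
$o{\left(L \right)} = \frac{2 + L}{2 L}$
$U{\left(H \right)} = -2$ ($U{\left(H \right)} = -2 + \frac{2 - 2}{2 \left(-2\right)} = -2 + \frac{1}{2} \left(- \frac{1}{2}\right) 0 = -2 + 0 = -2$)
$s{\left(Y,z \right)} = \frac{-4 + Y}{1 + z}$
$s{\left(U{\left(-1 \right)},-5 \right)} B{\left(-84 \right)} = \frac{-4 - 2}{1 - 5} \left(-84\right)^{3} = \frac{1}{-4} \left(-6\right) \left(-592704\right) = \left(- \frac{1}{4}\right) \left(-6\right) \left(-592704\right) = \frac{3}{2} \left(-592704\right) = -889056$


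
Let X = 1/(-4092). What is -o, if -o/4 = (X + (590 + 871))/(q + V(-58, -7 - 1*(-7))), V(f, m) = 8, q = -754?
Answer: -5978411/763158 ≈ -7.8338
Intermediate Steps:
X = -1/4092 ≈ -0.00024438
o = 5978411/763158 (o = -4*(-1/4092 + (590 + 871))/(-754 + 8) = -4*(-1/4092 + 1461)/(-746) = -5978411*(-1)/(1023*746) = -4*(-5978411/3052632) = 5978411/763158 ≈ 7.8338)
-o = -1*5978411/763158 = -5978411/763158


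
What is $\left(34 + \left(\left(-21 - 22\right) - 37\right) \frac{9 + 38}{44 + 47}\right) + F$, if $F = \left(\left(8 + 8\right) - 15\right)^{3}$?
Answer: $- \frac{575}{91} \approx -6.3187$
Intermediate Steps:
$F = 1$ ($F = \left(16 - 15\right)^{3} = 1^{3} = 1$)
$\left(34 + \left(\left(-21 - 22\right) - 37\right) \frac{9 + 38}{44 + 47}\right) + F = \left(34 + \left(\left(-21 - 22\right) - 37\right) \frac{9 + 38}{44 + 47}\right) + 1 = \left(34 + \left(-43 - 37\right) \frac{47}{91}\right) + 1 = \left(34 - 80 \cdot 47 \cdot \frac{1}{91}\right) + 1 = \left(34 - \frac{3760}{91}\right) + 1 = - \frac{666}{91} + 1 = - \frac{575}{91}$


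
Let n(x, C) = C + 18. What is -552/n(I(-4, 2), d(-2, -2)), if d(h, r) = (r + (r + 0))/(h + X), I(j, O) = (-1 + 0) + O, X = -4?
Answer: -207/7 ≈ -29.571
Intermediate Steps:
I(j, O) = -1 + O
d(h, r) = 2*r/(-4 + h) (d(h, r) = (r + (r + 0))/(h - 4) = (r + r)/(-4 + h) = (2*r)/(-4 + h) = 2*r/(-4 + h))
n(x, C) = 18 + C
-552/n(I(-4, 2), d(-2, -2)) = -552/(18 + 2*(-2)/(-4 - 2)) = -552/(18 + 2*(-2)/(-6)) = -552/(18 + 2*(-2)*(-1/6)) = -552/(18 + 2/3) = -552/56/3 = -552*3/56 = -207/7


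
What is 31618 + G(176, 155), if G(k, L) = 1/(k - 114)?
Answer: 1960317/62 ≈ 31618.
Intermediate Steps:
G(k, L) = 1/(-114 + k)
31618 + G(176, 155) = 31618 + 1/(-114 + 176) = 31618 + 1/62 = 1960317/62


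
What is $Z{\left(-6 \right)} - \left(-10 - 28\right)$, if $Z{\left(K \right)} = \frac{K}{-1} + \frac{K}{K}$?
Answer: $45$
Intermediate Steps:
$Z{\left(K \right)} = 1 - K$ ($Z{\left(K \right)} = K \left(-1\right) + 1 = - K + 1 = 1 - K$)
$Z{\left(-6 \right)} - \left(-10 - 28\right) = \left(1 - -6\right) - \left(-10 - 28\right) = \left(1 + 6\right) - \left(-10 - 28\right) = 7 - -38 = 7 + 38 = 45$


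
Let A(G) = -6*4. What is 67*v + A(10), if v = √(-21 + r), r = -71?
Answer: -24 + 134*I*√23 ≈ -24.0 + 642.64*I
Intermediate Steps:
v = 2*I*√23 (v = √(-21 - 71) = √(-92) = 2*I*√23 ≈ 9.5917*I)
A(G) = -24
67*v + A(10) = 67*(2*I*√23) - 24 = 134*I*√23 - 24 = -24 + 134*I*√23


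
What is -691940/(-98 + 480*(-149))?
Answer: 345970/35809 ≈ 9.6615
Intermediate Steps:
-691940/(-98 + 480*(-149)) = -691940/(-98 - 71520) = -691940/(-71618) = -691940*(-1/71618) = 345970/35809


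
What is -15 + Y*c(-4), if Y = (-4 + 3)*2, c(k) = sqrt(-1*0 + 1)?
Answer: -17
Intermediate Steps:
c(k) = 1 (c(k) = sqrt(0 + 1) = sqrt(1) = 1)
Y = -2 (Y = -1*2 = -2)
-15 + Y*c(-4) = -15 - 2*1 = -15 - 2 = -17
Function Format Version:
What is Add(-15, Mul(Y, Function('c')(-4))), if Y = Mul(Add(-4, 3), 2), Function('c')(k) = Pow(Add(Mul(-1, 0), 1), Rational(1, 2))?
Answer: -17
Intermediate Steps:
Function('c')(k) = 1 (Function('c')(k) = Pow(Add(0, 1), Rational(1, 2)) = Pow(1, Rational(1, 2)) = 1)
Y = -2 (Y = Mul(-1, 2) = -2)
Add(-15, Mul(Y, Function('c')(-4))) = Add(-15, Mul(-2, 1)) = Add(-15, -2) = -17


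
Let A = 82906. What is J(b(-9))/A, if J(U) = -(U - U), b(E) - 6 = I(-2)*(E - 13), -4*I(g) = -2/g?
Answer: 0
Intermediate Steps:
I(g) = 1/(2*g) (I(g) = -(-1)/(2*g) = 1/(2*g))
b(E) = 37/4 - E/4 (b(E) = 6 + ((1/2)/(-2))*(E - 13) = 6 + ((1/2)*(-1/2))*(-13 + E) = 6 - (-13 + E)/4 = 6 + (13/4 - E/4) = 37/4 - E/4)
J(U) = 0 (J(U) = -1*0 = 0)
J(b(-9))/A = 0/82906 = 0*(1/82906) = 0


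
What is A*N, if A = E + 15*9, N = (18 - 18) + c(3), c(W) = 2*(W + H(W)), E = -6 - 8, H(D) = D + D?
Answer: 2178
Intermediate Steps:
H(D) = 2*D
E = -14
c(W) = 6*W (c(W) = 2*(W + 2*W) = 2*(3*W) = 6*W)
N = 18 (N = (18 - 18) + 6*3 = 0 + 18 = 18)
A = 121 (A = -14 + 15*9 = -14 + 135 = 121)
A*N = 121*18 = 2178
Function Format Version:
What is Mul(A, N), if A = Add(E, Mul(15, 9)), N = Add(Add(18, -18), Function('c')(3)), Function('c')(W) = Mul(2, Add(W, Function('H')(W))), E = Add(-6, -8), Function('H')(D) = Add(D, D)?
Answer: 2178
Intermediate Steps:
Function('H')(D) = Mul(2, D)
E = -14
Function('c')(W) = Mul(6, W) (Function('c')(W) = Mul(2, Add(W, Mul(2, W))) = Mul(2, Mul(3, W)) = Mul(6, W))
N = 18 (N = Add(Add(18, -18), Mul(6, 3)) = Add(0, 18) = 18)
A = 121 (A = Add(-14, Mul(15, 9)) = Add(-14, 135) = 121)
Mul(A, N) = Mul(121, 18) = 2178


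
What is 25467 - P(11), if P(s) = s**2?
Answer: 25346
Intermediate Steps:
25467 - P(11) = 25467 - 1*11**2 = 25467 - 1*121 = 25467 - 121 = 25346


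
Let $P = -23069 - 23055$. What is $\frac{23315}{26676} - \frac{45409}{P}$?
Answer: $\frac{21987611}{11830806} \approx 1.8585$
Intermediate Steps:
$P = -46124$ ($P = -23069 - 23055 = -46124$)
$\frac{23315}{26676} - \frac{45409}{P} = \frac{23315}{26676} - \frac{45409}{-46124} = 23315 \cdot \frac{1}{26676} - - \frac{3493}{3548} = \frac{23315}{26676} + \frac{3493}{3548} = \frac{21987611}{11830806}$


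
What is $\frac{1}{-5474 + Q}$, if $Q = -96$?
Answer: $- \frac{1}{5570} \approx -0.00017953$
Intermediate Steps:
$\frac{1}{-5474 + Q} = \frac{1}{-5474 - 96} = \frac{1}{-5570} = - \frac{1}{5570}$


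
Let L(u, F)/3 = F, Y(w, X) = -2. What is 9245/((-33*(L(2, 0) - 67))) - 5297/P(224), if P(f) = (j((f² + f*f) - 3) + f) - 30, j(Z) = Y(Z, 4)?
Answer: -3312209/141504 ≈ -23.407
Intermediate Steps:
L(u, F) = 3*F
j(Z) = -2
P(f) = -32 + f (P(f) = (-2 + f) - 30 = -32 + f)
9245/((-33*(L(2, 0) - 67))) - 5297/P(224) = 9245/((-33*(3*0 - 67))) - 5297/(-32 + 224) = 9245/((-33*(0 - 67))) - 5297/192 = 9245/((-33*(-67))) - 5297*1/192 = 9245/2211 - 5297/192 = -3312209/141504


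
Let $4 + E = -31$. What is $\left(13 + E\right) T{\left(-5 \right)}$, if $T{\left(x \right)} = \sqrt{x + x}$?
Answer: $- 22 i \sqrt{10} \approx - 69.57 i$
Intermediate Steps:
$E = -35$ ($E = -4 - 31 = -35$)
$T{\left(x \right)} = \sqrt{2} \sqrt{x}$ ($T{\left(x \right)} = \sqrt{2 x} = \sqrt{2} \sqrt{x}$)
$\left(13 + E\right) T{\left(-5 \right)} = \left(13 - 35\right) \sqrt{2} \sqrt{-5} = - 22 \sqrt{2} i \sqrt{5} = - 22 i \sqrt{10}$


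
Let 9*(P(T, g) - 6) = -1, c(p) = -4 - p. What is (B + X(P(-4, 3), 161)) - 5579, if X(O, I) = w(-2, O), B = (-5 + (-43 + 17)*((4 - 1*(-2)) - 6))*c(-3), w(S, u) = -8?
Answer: -5582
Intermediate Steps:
P(T, g) = 53/9 (P(T, g) = 6 + (⅑)*(-1) = 6 - ⅑ = 53/9)
B = 5 (B = (-5 + (-43 + 17)*((4 - 1*(-2)) - 6))*(-4 - 1*(-3)) = (-5 - 26*((4 + 2) - 6))*(-4 + 3) = (-5 - 26*(6 - 6))*(-1) = (-5 - 26*0)*(-1) = (-5 + 0)*(-1) = -5*(-1) = 5)
X(O, I) = -8
(B + X(P(-4, 3), 161)) - 5579 = (5 - 8) - 5579 = -3 - 5579 = -5582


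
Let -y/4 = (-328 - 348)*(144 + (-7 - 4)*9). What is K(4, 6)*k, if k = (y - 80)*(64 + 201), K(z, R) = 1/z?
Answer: 8056000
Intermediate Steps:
y = 121680 (y = -4*(-328 - 348)*(144 + (-7 - 4)*9) = -(-2704)*(144 - 11*9) = -(-2704)*(144 - 99) = -(-2704)*45 = -4*(-30420) = 121680)
k = 32224000 (k = (121680 - 80)*(64 + 201) = 121600*265 = 32224000)
K(4, 6)*k = 32224000/4 = (1/4)*32224000 = 8056000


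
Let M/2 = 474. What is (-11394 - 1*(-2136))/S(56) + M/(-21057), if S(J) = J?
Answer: -32499799/196532 ≈ -165.37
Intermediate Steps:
M = 948 (M = 2*474 = 948)
(-11394 - 1*(-2136))/S(56) + M/(-21057) = (-11394 - 1*(-2136))/56 + 948/(-21057) = (-11394 + 2136)*(1/56) + 948*(-1/21057) = -9258*1/56 - 316/7019 = -4629/28 - 316/7019 = -32499799/196532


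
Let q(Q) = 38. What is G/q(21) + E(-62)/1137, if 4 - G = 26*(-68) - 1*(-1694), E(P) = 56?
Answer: 45407/21603 ≈ 2.1019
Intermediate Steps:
G = 78 (G = 4 - (26*(-68) - 1*(-1694)) = 4 - (-1768 + 1694) = 4 - 1*(-74) = 4 + 74 = 78)
G/q(21) + E(-62)/1137 = 78/38 + 56/1137 = 78*(1/38) + 56*(1/1137) = 39/19 + 56/1137 = 45407/21603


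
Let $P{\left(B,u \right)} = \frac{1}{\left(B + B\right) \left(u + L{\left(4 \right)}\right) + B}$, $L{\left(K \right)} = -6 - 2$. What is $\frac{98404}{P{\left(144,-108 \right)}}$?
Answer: $-3273310656$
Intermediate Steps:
$L{\left(K \right)} = -8$
$P{\left(B,u \right)} = \frac{1}{B + 2 B \left(-8 + u\right)}$ ($P{\left(B,u \right)} = \frac{1}{\left(B + B\right) \left(u - 8\right) + B} = \frac{1}{2 B \left(-8 + u\right) + B} = \frac{1}{B + 2 B \left(-8 + u\right)}$)
$\frac{98404}{P{\left(144,-108 \right)}} = \frac{98404}{\frac{1}{144} \frac{1}{-15 + 2 \left(-108\right)}} = \frac{98404}{\frac{1}{144} \frac{1}{-15 - 216}} = \frac{98404}{\frac{1}{144} \frac{1}{-231}} = \frac{98404}{\frac{1}{144} \left(- \frac{1}{231}\right)} = \frac{98404}{- \frac{1}{33264}} = 98404 \left(-33264\right) = -3273310656$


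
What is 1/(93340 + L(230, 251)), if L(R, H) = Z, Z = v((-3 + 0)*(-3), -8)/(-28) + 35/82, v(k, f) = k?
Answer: 1148/107154441 ≈ 1.0714e-5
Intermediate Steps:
Z = 121/1148 (Z = ((-3 + 0)*(-3))/(-28) + 35/82 = -3*(-3)*(-1/28) + 35*(1/82) = 9*(-1/28) + 35/82 = -9/28 + 35/82 = 121/1148 ≈ 0.10540)
L(R, H) = 121/1148
1/(93340 + L(230, 251)) = 1/(93340 + 121/1148) = 1/(107154441/1148) = 1148/107154441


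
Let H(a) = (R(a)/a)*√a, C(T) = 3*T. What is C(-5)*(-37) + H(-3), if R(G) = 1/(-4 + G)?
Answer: 555 + I*√3/21 ≈ 555.0 + 0.082479*I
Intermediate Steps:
H(a) = 1/(√a*(-4 + a)) (H(a) = (1/((-4 + a)*a))*√a = (1/(a*(-4 + a)))*√a = 1/(√a*(-4 + a)))
C(-5)*(-37) + H(-3) = (3*(-5))*(-37) + 1/(√(-3)*(-4 - 3)) = -15*(-37) - I*√3/3/(-7) = 555 - I*√3/3*(-⅐) = 555 + I*√3/21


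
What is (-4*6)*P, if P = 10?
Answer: -240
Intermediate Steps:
(-4*6)*P = -4*6*10 = -24*10 = -240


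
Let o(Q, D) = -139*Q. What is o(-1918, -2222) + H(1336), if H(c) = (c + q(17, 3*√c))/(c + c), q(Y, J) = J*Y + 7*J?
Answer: 533205/2 + 9*√334/167 ≈ 2.6660e+5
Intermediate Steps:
q(Y, J) = 7*J + J*Y
H(c) = (c + 72*√c)/(2*c) (H(c) = (c + (3*√c)*(7 + 17))/(c + c) = (c + (3*√c)*24)/((2*c)) = (c + 72*√c)*(1/(2*c)) = (c + 72*√c)/(2*c))
o(-1918, -2222) + H(1336) = -139*(-1918) + (½ + 36/√1336) = 266602 + (½ + 36*(√334/668)) = 266602 + (½ + 9*√334/167) = 533205/2 + 9*√334/167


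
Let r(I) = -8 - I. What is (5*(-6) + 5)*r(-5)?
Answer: 75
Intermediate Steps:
(5*(-6) + 5)*r(-5) = (5*(-6) + 5)*(-8 - 1*(-5)) = (-30 + 5)*(-8 + 5) = -25*(-3) = 75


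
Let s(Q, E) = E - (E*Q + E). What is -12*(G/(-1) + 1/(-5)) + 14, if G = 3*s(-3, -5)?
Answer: -2618/5 ≈ -523.60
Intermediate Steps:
s(Q, E) = -E*Q (s(Q, E) = E - (E + E*Q) = E + (-E - E*Q) = -E*Q)
G = -45 (G = 3*(-1*(-5)*(-3)) = 3*(-15) = -45)
-12*(G/(-1) + 1/(-5)) + 14 = -12*(-45/(-1) + 1/(-5)) + 14 = -12*(-45*(-1) + 1*(-⅕)) + 14 = -12*(45 - ⅕) + 14 = -12*224/5 + 14 = -2688/5 + 14 = -2618/5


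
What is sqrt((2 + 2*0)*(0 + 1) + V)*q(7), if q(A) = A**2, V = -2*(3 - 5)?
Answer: 49*sqrt(6) ≈ 120.03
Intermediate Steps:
V = 4 (V = -2*(-2) = 4)
sqrt((2 + 2*0)*(0 + 1) + V)*q(7) = sqrt((2 + 2*0)*(0 + 1) + 4)*7**2 = sqrt((2 + 0)*1 + 4)*49 = sqrt(2*1 + 4)*49 = sqrt(2 + 4)*49 = sqrt(6)*49 = 49*sqrt(6)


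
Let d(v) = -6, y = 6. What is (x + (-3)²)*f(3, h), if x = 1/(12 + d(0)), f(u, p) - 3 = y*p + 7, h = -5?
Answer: -550/3 ≈ -183.33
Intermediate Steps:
f(u, p) = 10 + 6*p (f(u, p) = 3 + (6*p + 7) = 3 + (7 + 6*p) = 10 + 6*p)
x = ⅙ (x = 1/(12 - 6) = 1/6 = ⅙ ≈ 0.16667)
(x + (-3)²)*f(3, h) = (⅙ + (-3)²)*(10 + 6*(-5)) = (⅙ + 9)*(10 - 30) = (55/6)*(-20) = -550/3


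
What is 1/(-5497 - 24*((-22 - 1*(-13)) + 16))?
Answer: -1/5665 ≈ -0.00017652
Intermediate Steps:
1/(-5497 - 24*((-22 - 1*(-13)) + 16)) = 1/(-5497 - 24*((-22 + 13) + 16)) = 1/(-5497 - 24*(-9 + 16)) = 1/(-5497 - 24*7) = 1/(-5497 - 168) = 1/(-5665) = -1/5665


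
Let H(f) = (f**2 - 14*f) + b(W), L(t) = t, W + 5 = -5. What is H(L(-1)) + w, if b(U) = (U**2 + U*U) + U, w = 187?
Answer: 392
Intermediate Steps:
W = -10 (W = -5 - 5 = -10)
b(U) = U + 2*U**2 (b(U) = (U**2 + U**2) + U = 2*U**2 + U = U + 2*U**2)
H(f) = 190 + f**2 - 14*f (H(f) = (f**2 - 14*f) - 10*(1 + 2*(-10)) = (f**2 - 14*f) - 10*(1 - 20) = (f**2 - 14*f) - 10*(-19) = (f**2 - 14*f) + 190 = 190 + f**2 - 14*f)
H(L(-1)) + w = (190 + (-1)**2 - 14*(-1)) + 187 = (190 + 1 + 14) + 187 = 205 + 187 = 392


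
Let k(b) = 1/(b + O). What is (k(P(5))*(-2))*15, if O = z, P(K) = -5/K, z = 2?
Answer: -30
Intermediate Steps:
O = 2
k(b) = 1/(2 + b) (k(b) = 1/(b + 2) = 1/(2 + b))
(k(P(5))*(-2))*15 = (-2/(2 - 5/5))*15 = (-2/(2 - 5*⅕))*15 = (-2/(2 - 1))*15 = (-2/1)*15 = (1*(-2))*15 = -2*15 = -30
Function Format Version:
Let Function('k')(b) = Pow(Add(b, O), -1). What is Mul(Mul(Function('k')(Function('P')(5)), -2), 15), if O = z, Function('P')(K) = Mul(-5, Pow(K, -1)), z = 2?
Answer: -30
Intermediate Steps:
O = 2
Function('k')(b) = Pow(Add(2, b), -1) (Function('k')(b) = Pow(Add(b, 2), -1) = Pow(Add(2, b), -1))
Mul(Mul(Function('k')(Function('P')(5)), -2), 15) = Mul(Mul(Pow(Add(2, Mul(-5, Pow(5, -1))), -1), -2), 15) = Mul(Mul(Pow(Add(2, Mul(-5, Rational(1, 5))), -1), -2), 15) = Mul(Mul(Pow(Add(2, -1), -1), -2), 15) = Mul(Mul(Pow(1, -1), -2), 15) = Mul(Mul(1, -2), 15) = Mul(-2, 15) = -30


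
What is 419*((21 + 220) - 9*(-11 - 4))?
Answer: 157544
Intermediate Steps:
419*((21 + 220) - 9*(-11 - 4)) = 419*(241 - 9*(-15)) = 419*(241 + 135) = 419*376 = 157544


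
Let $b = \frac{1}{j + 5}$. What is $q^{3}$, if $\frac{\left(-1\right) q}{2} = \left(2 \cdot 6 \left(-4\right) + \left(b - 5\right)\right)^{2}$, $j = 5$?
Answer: $- \frac{21914624432020321}{125000} \approx -1.7532 \cdot 10^{11}$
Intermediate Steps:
$b = \frac{1}{10}$ ($b = \frac{1}{5 + 5} = \frac{1}{10} \approx 0.1$)
$q = - \frac{279841}{50}$ ($q = - 2 \left(2 \cdot 6 \left(-4\right) + \left(\frac{1}{10} - 5\right)\right)^{2} = - 2 \left(12 \left(-4\right) + \left(\frac{1}{10} - 5\right)\right)^{2} = - 2 \left(-48 - \frac{49}{10}\right)^{2} = - 2 \left(- \frac{529}{10}\right)^{2} = \left(-2\right) \frac{279841}{100} = - \frac{279841}{50} \approx -5596.8$)
$q^{3} = \left(- \frac{279841}{50}\right)^{3} = - \frac{21914624432020321}{125000}$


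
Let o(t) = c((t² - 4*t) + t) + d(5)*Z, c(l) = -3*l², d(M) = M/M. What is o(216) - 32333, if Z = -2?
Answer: -6350240527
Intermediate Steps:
d(M) = 1
o(t) = -2 - 3*(t² - 3*t)² (o(t) = -3*((t² - 4*t) + t)² + 1*(-2) = -3*(t² - 3*t)² - 2 = -2 - 3*(t² - 3*t)²)
o(216) - 32333 = (-2 - 3*216²*(-3 + 216)²) - 32333 = (-2 - 3*46656*213²) - 32333 = (-2 - 3*46656*45369) - 32333 = (-2 - 6350208192) - 32333 = -6350208194 - 32333 = -6350240527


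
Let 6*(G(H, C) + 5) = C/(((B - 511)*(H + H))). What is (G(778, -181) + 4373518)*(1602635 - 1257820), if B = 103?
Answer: 5744306148043154875/3809088 ≈ 1.5081e+12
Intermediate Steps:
G(H, C) = -5 - C/(4896*H) (G(H, C) = -5 + (C/(((103 - 511)*(H + H))))/6 = -5 + (C/((-816*H)))/6 = -5 + (C*(-1/(816*H)))/6 = -5 + (-C/(816*H))/6 = -5 - C/(4896*H))
(G(778, -181) + 4373518)*(1602635 - 1257820) = ((-5 - 1/4896*(-181)/778) + 4373518)*(1602635 - 1257820) = ((-5 - 1/4896*(-181)*1/778) + 4373518)*344815 = ((-5 + 181/3809088) + 4373518)*344815 = (-19045259/3809088 + 4373518)*344815 = (16659095886325/3809088)*344815 = 5744306148043154875/3809088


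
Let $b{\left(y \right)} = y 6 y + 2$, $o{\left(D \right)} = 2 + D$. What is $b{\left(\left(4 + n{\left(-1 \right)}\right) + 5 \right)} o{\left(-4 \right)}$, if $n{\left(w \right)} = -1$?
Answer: $-772$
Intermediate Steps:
$b{\left(y \right)} = 2 + 6 y^{2}$ ($b{\left(y \right)} = 6 y^{2} + 2 = 2 + 6 y^{2}$)
$b{\left(\left(4 + n{\left(-1 \right)}\right) + 5 \right)} o{\left(-4 \right)} = \left(2 + 6 \left(\left(4 - 1\right) + 5\right)^{2}\right) \left(2 - 4\right) = \left(2 + 6 \left(3 + 5\right)^{2}\right) \left(-2\right) = \left(2 + 6 \cdot 8^{2}\right) \left(-2\right) = \left(2 + 6 \cdot 64\right) \left(-2\right) = \left(2 + 384\right) \left(-2\right) = 386 \left(-2\right) = -772$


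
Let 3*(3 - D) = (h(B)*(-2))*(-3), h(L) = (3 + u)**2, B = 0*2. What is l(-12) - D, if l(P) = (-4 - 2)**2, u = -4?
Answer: 35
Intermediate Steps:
B = 0
l(P) = 36 (l(P) = (-6)**2 = 36)
h(L) = 1 (h(L) = (3 - 4)**2 = (-1)**2 = 1)
D = 1 (D = 3 - 1*(-2)*(-3)/3 = 3 - (-2)*(-3)/3 = 3 - 1/3*6 = 3 - 2 = 1)
l(-12) - D = 36 - 1*1 = 36 - 1 = 35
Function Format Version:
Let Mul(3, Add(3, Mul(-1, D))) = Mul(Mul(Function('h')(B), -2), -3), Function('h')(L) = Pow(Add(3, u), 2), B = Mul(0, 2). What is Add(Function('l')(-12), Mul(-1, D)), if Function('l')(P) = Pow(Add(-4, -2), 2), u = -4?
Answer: 35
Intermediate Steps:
B = 0
Function('l')(P) = 36 (Function('l')(P) = Pow(-6, 2) = 36)
Function('h')(L) = 1 (Function('h')(L) = Pow(Add(3, -4), 2) = Pow(-1, 2) = 1)
D = 1 (D = Add(3, Mul(Rational(-1, 3), Mul(Mul(1, -2), -3))) = Add(3, Mul(Rational(-1, 3), Mul(-2, -3))) = Add(3, Mul(Rational(-1, 3), 6)) = Add(3, -2) = 1)
Add(Function('l')(-12), Mul(-1, D)) = Add(36, Mul(-1, 1)) = Add(36, -1) = 35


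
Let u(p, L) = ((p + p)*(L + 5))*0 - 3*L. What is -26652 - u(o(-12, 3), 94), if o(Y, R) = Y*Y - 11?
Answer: -26370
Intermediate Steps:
o(Y, R) = -11 + Y² (o(Y, R) = Y² - 11 = -11 + Y²)
u(p, L) = -3*L (u(p, L) = ((2*p)*(5 + L))*0 - 3*L = (2*p*(5 + L))*0 - 3*L = 0 - 3*L = -3*L)
-26652 - u(o(-12, 3), 94) = -26652 - (-3)*94 = -26652 - 1*(-282) = -26652 + 282 = -26370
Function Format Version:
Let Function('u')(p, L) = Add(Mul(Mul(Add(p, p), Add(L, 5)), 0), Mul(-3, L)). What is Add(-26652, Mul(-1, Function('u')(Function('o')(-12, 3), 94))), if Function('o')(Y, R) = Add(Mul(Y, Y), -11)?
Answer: -26370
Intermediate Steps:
Function('o')(Y, R) = Add(-11, Pow(Y, 2)) (Function('o')(Y, R) = Add(Pow(Y, 2), -11) = Add(-11, Pow(Y, 2)))
Function('u')(p, L) = Mul(-3, L) (Function('u')(p, L) = Add(Mul(Mul(Mul(2, p), Add(5, L)), 0), Mul(-3, L)) = Add(Mul(Mul(2, p, Add(5, L)), 0), Mul(-3, L)) = Add(0, Mul(-3, L)) = Mul(-3, L))
Add(-26652, Mul(-1, Function('u')(Function('o')(-12, 3), 94))) = Add(-26652, Mul(-1, Mul(-3, 94))) = Add(-26652, Mul(-1, -282)) = Add(-26652, 282) = -26370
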